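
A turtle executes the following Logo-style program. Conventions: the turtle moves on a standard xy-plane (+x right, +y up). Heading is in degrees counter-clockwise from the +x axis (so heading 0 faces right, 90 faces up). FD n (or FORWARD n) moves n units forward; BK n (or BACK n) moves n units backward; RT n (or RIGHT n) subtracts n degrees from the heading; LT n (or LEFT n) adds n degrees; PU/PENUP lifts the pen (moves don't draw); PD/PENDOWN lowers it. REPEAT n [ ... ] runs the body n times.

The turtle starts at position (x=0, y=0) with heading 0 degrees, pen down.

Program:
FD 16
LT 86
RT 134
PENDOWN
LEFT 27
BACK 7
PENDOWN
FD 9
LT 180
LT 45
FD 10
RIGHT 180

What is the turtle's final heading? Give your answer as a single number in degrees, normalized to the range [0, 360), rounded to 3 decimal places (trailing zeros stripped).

Executing turtle program step by step:
Start: pos=(0,0), heading=0, pen down
FD 16: (0,0) -> (16,0) [heading=0, draw]
LT 86: heading 0 -> 86
RT 134: heading 86 -> 312
PD: pen down
LT 27: heading 312 -> 339
BK 7: (16,0) -> (9.465,2.509) [heading=339, draw]
PD: pen down
FD 9: (9.465,2.509) -> (17.867,-0.717) [heading=339, draw]
LT 180: heading 339 -> 159
LT 45: heading 159 -> 204
FD 10: (17.867,-0.717) -> (8.732,-4.784) [heading=204, draw]
RT 180: heading 204 -> 24
Final: pos=(8.732,-4.784), heading=24, 4 segment(s) drawn

Answer: 24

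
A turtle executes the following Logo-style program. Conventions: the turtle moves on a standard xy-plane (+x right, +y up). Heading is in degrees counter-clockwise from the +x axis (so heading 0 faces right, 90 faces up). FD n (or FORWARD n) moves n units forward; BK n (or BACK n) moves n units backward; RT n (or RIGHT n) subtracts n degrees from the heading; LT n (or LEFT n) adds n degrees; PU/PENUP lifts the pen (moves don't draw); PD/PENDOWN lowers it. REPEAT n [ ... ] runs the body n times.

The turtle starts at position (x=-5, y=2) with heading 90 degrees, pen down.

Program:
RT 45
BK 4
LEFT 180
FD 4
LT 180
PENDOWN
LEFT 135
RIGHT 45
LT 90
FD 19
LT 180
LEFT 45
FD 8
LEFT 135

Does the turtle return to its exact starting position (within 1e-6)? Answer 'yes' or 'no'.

Executing turtle program step by step:
Start: pos=(-5,2), heading=90, pen down
RT 45: heading 90 -> 45
BK 4: (-5,2) -> (-7.828,-0.828) [heading=45, draw]
LT 180: heading 45 -> 225
FD 4: (-7.828,-0.828) -> (-10.657,-3.657) [heading=225, draw]
LT 180: heading 225 -> 45
PD: pen down
LT 135: heading 45 -> 180
RT 45: heading 180 -> 135
LT 90: heading 135 -> 225
FD 19: (-10.657,-3.657) -> (-24.092,-17.092) [heading=225, draw]
LT 180: heading 225 -> 45
LT 45: heading 45 -> 90
FD 8: (-24.092,-17.092) -> (-24.092,-9.092) [heading=90, draw]
LT 135: heading 90 -> 225
Final: pos=(-24.092,-9.092), heading=225, 4 segment(s) drawn

Start position: (-5, 2)
Final position: (-24.092, -9.092)
Distance = 22.08; >= 1e-6 -> NOT closed

Answer: no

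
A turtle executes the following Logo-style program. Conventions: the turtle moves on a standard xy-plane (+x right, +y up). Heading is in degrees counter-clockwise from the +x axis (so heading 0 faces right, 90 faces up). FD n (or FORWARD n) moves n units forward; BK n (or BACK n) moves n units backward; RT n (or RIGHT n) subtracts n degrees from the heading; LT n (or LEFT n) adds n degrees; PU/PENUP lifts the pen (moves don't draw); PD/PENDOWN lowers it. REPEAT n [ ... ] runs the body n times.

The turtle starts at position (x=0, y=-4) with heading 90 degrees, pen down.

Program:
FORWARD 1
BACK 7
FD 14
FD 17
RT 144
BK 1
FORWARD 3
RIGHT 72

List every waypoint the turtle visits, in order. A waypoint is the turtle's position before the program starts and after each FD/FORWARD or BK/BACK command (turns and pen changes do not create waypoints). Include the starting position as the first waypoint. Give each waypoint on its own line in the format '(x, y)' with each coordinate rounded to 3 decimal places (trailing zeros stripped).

Answer: (0, -4)
(0, -3)
(0, -10)
(0, 4)
(0, 21)
(-0.588, 21.809)
(1.176, 19.382)

Derivation:
Executing turtle program step by step:
Start: pos=(0,-4), heading=90, pen down
FD 1: (0,-4) -> (0,-3) [heading=90, draw]
BK 7: (0,-3) -> (0,-10) [heading=90, draw]
FD 14: (0,-10) -> (0,4) [heading=90, draw]
FD 17: (0,4) -> (0,21) [heading=90, draw]
RT 144: heading 90 -> 306
BK 1: (0,21) -> (-0.588,21.809) [heading=306, draw]
FD 3: (-0.588,21.809) -> (1.176,19.382) [heading=306, draw]
RT 72: heading 306 -> 234
Final: pos=(1.176,19.382), heading=234, 6 segment(s) drawn
Waypoints (7 total):
(0, -4)
(0, -3)
(0, -10)
(0, 4)
(0, 21)
(-0.588, 21.809)
(1.176, 19.382)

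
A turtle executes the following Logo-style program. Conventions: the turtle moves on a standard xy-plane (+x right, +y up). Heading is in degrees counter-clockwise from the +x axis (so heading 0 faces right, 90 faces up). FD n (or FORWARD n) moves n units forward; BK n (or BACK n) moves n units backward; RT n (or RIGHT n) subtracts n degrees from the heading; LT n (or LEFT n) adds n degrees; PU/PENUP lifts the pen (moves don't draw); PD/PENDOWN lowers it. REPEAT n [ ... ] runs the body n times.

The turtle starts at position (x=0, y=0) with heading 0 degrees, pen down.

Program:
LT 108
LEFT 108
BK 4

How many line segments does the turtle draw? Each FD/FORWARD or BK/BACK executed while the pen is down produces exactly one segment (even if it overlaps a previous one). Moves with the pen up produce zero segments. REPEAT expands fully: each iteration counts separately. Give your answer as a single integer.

Executing turtle program step by step:
Start: pos=(0,0), heading=0, pen down
LT 108: heading 0 -> 108
LT 108: heading 108 -> 216
BK 4: (0,0) -> (3.236,2.351) [heading=216, draw]
Final: pos=(3.236,2.351), heading=216, 1 segment(s) drawn
Segments drawn: 1

Answer: 1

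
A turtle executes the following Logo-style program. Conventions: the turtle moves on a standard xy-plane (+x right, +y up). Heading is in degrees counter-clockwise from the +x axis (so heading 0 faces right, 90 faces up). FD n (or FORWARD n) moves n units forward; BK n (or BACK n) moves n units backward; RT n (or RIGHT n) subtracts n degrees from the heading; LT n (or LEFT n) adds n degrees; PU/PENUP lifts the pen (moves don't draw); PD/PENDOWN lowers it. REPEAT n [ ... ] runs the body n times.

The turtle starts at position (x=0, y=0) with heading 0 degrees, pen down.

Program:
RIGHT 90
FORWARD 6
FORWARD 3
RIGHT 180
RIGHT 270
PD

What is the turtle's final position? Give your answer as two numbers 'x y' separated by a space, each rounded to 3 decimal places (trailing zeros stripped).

Answer: 0 -9

Derivation:
Executing turtle program step by step:
Start: pos=(0,0), heading=0, pen down
RT 90: heading 0 -> 270
FD 6: (0,0) -> (0,-6) [heading=270, draw]
FD 3: (0,-6) -> (0,-9) [heading=270, draw]
RT 180: heading 270 -> 90
RT 270: heading 90 -> 180
PD: pen down
Final: pos=(0,-9), heading=180, 2 segment(s) drawn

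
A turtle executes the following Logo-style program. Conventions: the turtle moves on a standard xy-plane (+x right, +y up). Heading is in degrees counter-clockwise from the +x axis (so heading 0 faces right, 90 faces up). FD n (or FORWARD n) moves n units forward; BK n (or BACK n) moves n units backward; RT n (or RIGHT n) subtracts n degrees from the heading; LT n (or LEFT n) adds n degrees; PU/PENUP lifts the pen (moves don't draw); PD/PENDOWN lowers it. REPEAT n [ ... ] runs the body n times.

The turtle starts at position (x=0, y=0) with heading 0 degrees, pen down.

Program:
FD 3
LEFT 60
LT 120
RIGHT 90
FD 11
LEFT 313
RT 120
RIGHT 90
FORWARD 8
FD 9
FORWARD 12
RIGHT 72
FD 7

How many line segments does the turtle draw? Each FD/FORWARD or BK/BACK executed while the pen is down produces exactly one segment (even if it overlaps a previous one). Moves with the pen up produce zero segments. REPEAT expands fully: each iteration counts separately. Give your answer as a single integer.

Executing turtle program step by step:
Start: pos=(0,0), heading=0, pen down
FD 3: (0,0) -> (3,0) [heading=0, draw]
LT 60: heading 0 -> 60
LT 120: heading 60 -> 180
RT 90: heading 180 -> 90
FD 11: (3,0) -> (3,11) [heading=90, draw]
LT 313: heading 90 -> 43
RT 120: heading 43 -> 283
RT 90: heading 283 -> 193
FD 8: (3,11) -> (-4.795,9.2) [heading=193, draw]
FD 9: (-4.795,9.2) -> (-13.564,7.176) [heading=193, draw]
FD 12: (-13.564,7.176) -> (-25.257,4.476) [heading=193, draw]
RT 72: heading 193 -> 121
FD 7: (-25.257,4.476) -> (-28.862,10.477) [heading=121, draw]
Final: pos=(-28.862,10.477), heading=121, 6 segment(s) drawn
Segments drawn: 6

Answer: 6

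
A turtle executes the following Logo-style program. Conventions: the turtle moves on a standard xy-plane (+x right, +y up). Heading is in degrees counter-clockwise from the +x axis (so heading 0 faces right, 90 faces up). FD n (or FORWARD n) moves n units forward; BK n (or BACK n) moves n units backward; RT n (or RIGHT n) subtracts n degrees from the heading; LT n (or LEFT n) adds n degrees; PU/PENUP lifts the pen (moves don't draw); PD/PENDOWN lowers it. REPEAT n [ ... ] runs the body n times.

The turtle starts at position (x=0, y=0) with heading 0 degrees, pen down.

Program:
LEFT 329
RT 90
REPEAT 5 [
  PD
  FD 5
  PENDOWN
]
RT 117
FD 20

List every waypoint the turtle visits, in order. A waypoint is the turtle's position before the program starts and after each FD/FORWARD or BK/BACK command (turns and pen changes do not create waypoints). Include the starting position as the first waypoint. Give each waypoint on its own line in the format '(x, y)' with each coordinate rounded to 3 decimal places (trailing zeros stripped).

Executing turtle program step by step:
Start: pos=(0,0), heading=0, pen down
LT 329: heading 0 -> 329
RT 90: heading 329 -> 239
REPEAT 5 [
  -- iteration 1/5 --
  PD: pen down
  FD 5: (0,0) -> (-2.575,-4.286) [heading=239, draw]
  PD: pen down
  -- iteration 2/5 --
  PD: pen down
  FD 5: (-2.575,-4.286) -> (-5.15,-8.572) [heading=239, draw]
  PD: pen down
  -- iteration 3/5 --
  PD: pen down
  FD 5: (-5.15,-8.572) -> (-7.726,-12.858) [heading=239, draw]
  PD: pen down
  -- iteration 4/5 --
  PD: pen down
  FD 5: (-7.726,-12.858) -> (-10.301,-17.143) [heading=239, draw]
  PD: pen down
  -- iteration 5/5 --
  PD: pen down
  FD 5: (-10.301,-17.143) -> (-12.876,-21.429) [heading=239, draw]
  PD: pen down
]
RT 117: heading 239 -> 122
FD 20: (-12.876,-21.429) -> (-23.474,-4.468) [heading=122, draw]
Final: pos=(-23.474,-4.468), heading=122, 6 segment(s) drawn
Waypoints (7 total):
(0, 0)
(-2.575, -4.286)
(-5.15, -8.572)
(-7.726, -12.858)
(-10.301, -17.143)
(-12.876, -21.429)
(-23.474, -4.468)

Answer: (0, 0)
(-2.575, -4.286)
(-5.15, -8.572)
(-7.726, -12.858)
(-10.301, -17.143)
(-12.876, -21.429)
(-23.474, -4.468)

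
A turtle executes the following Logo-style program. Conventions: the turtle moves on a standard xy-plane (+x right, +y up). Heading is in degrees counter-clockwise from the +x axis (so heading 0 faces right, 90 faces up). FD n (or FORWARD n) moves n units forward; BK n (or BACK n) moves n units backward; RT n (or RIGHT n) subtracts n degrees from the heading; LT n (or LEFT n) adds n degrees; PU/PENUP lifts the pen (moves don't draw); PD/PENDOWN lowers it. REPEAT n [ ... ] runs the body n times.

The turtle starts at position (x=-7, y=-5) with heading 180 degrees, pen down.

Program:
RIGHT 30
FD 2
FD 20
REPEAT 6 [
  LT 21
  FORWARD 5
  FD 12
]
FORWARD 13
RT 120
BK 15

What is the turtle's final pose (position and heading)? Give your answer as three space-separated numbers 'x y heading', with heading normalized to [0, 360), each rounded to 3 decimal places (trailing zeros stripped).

Executing turtle program step by step:
Start: pos=(-7,-5), heading=180, pen down
RT 30: heading 180 -> 150
FD 2: (-7,-5) -> (-8.732,-4) [heading=150, draw]
FD 20: (-8.732,-4) -> (-26.053,6) [heading=150, draw]
REPEAT 6 [
  -- iteration 1/6 --
  LT 21: heading 150 -> 171
  FD 5: (-26.053,6) -> (-30.991,6.782) [heading=171, draw]
  FD 12: (-30.991,6.782) -> (-42.843,8.659) [heading=171, draw]
  -- iteration 2/6 --
  LT 21: heading 171 -> 192
  FD 5: (-42.843,8.659) -> (-47.734,7.62) [heading=192, draw]
  FD 12: (-47.734,7.62) -> (-59.472,5.125) [heading=192, draw]
  -- iteration 3/6 --
  LT 21: heading 192 -> 213
  FD 5: (-59.472,5.125) -> (-63.665,2.402) [heading=213, draw]
  FD 12: (-63.665,2.402) -> (-73.729,-4.134) [heading=213, draw]
  -- iteration 4/6 --
  LT 21: heading 213 -> 234
  FD 5: (-73.729,-4.134) -> (-76.668,-8.179) [heading=234, draw]
  FD 12: (-76.668,-8.179) -> (-83.722,-17.887) [heading=234, draw]
  -- iteration 5/6 --
  LT 21: heading 234 -> 255
  FD 5: (-83.722,-17.887) -> (-85.016,-22.717) [heading=255, draw]
  FD 12: (-85.016,-22.717) -> (-88.121,-34.308) [heading=255, draw]
  -- iteration 6/6 --
  LT 21: heading 255 -> 276
  FD 5: (-88.121,-34.308) -> (-87.599,-39.281) [heading=276, draw]
  FD 12: (-87.599,-39.281) -> (-86.344,-51.215) [heading=276, draw]
]
FD 13: (-86.344,-51.215) -> (-84.986,-64.144) [heading=276, draw]
RT 120: heading 276 -> 156
BK 15: (-84.986,-64.144) -> (-71.282,-70.245) [heading=156, draw]
Final: pos=(-71.282,-70.245), heading=156, 16 segment(s) drawn

Answer: -71.282 -70.245 156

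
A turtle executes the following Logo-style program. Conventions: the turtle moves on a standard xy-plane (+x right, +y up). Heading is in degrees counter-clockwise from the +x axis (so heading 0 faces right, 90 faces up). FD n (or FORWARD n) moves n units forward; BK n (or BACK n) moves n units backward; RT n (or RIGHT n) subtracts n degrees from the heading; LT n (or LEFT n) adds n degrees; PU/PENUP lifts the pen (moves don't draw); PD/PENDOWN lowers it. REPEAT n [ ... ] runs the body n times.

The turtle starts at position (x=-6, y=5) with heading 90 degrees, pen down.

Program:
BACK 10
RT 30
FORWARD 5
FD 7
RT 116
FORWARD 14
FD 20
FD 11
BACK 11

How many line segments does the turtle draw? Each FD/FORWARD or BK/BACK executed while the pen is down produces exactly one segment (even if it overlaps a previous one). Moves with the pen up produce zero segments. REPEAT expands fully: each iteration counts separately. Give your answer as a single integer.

Executing turtle program step by step:
Start: pos=(-6,5), heading=90, pen down
BK 10: (-6,5) -> (-6,-5) [heading=90, draw]
RT 30: heading 90 -> 60
FD 5: (-6,-5) -> (-3.5,-0.67) [heading=60, draw]
FD 7: (-3.5,-0.67) -> (0,5.392) [heading=60, draw]
RT 116: heading 60 -> 304
FD 14: (0,5.392) -> (7.829,-6.214) [heading=304, draw]
FD 20: (7.829,-6.214) -> (19.013,-22.795) [heading=304, draw]
FD 11: (19.013,-22.795) -> (25.164,-31.914) [heading=304, draw]
BK 11: (25.164,-31.914) -> (19.013,-22.795) [heading=304, draw]
Final: pos=(19.013,-22.795), heading=304, 7 segment(s) drawn
Segments drawn: 7

Answer: 7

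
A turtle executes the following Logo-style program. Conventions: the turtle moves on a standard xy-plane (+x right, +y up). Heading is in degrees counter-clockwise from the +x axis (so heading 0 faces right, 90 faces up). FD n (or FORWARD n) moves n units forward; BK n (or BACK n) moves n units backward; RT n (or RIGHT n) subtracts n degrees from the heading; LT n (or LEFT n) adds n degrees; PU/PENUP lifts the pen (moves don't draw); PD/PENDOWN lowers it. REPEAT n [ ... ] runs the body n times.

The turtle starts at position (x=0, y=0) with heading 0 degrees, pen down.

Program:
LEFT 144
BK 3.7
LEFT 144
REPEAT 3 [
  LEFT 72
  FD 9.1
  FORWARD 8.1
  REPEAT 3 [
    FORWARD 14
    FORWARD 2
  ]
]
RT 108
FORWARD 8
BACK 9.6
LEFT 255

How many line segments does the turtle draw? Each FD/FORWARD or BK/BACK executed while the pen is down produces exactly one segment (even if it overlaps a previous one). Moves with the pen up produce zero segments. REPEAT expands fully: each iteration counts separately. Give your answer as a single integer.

Executing turtle program step by step:
Start: pos=(0,0), heading=0, pen down
LT 144: heading 0 -> 144
BK 3.7: (0,0) -> (2.993,-2.175) [heading=144, draw]
LT 144: heading 144 -> 288
REPEAT 3 [
  -- iteration 1/3 --
  LT 72: heading 288 -> 0
  FD 9.1: (2.993,-2.175) -> (12.093,-2.175) [heading=0, draw]
  FD 8.1: (12.093,-2.175) -> (20.193,-2.175) [heading=0, draw]
  REPEAT 3 [
    -- iteration 1/3 --
    FD 14: (20.193,-2.175) -> (34.193,-2.175) [heading=0, draw]
    FD 2: (34.193,-2.175) -> (36.193,-2.175) [heading=0, draw]
    -- iteration 2/3 --
    FD 14: (36.193,-2.175) -> (50.193,-2.175) [heading=0, draw]
    FD 2: (50.193,-2.175) -> (52.193,-2.175) [heading=0, draw]
    -- iteration 3/3 --
    FD 14: (52.193,-2.175) -> (66.193,-2.175) [heading=0, draw]
    FD 2: (66.193,-2.175) -> (68.193,-2.175) [heading=0, draw]
  ]
  -- iteration 2/3 --
  LT 72: heading 0 -> 72
  FD 9.1: (68.193,-2.175) -> (71.005,6.48) [heading=72, draw]
  FD 8.1: (71.005,6.48) -> (73.508,14.183) [heading=72, draw]
  REPEAT 3 [
    -- iteration 1/3 --
    FD 14: (73.508,14.183) -> (77.835,27.498) [heading=72, draw]
    FD 2: (77.835,27.498) -> (78.453,29.4) [heading=72, draw]
    -- iteration 2/3 --
    FD 14: (78.453,29.4) -> (82.779,42.715) [heading=72, draw]
    FD 2: (82.779,42.715) -> (83.397,44.617) [heading=72, draw]
    -- iteration 3/3 --
    FD 14: (83.397,44.617) -> (87.723,57.932) [heading=72, draw]
    FD 2: (87.723,57.932) -> (88.341,59.834) [heading=72, draw]
  ]
  -- iteration 3/3 --
  LT 72: heading 72 -> 144
  FD 9.1: (88.341,59.834) -> (80.979,65.183) [heading=144, draw]
  FD 8.1: (80.979,65.183) -> (74.426,69.944) [heading=144, draw]
  REPEAT 3 [
    -- iteration 1/3 --
    FD 14: (74.426,69.944) -> (63.1,78.173) [heading=144, draw]
    FD 2: (63.1,78.173) -> (61.482,79.349) [heading=144, draw]
    -- iteration 2/3 --
    FD 14: (61.482,79.349) -> (50.156,87.578) [heading=144, draw]
    FD 2: (50.156,87.578) -> (48.538,88.753) [heading=144, draw]
    -- iteration 3/3 --
    FD 14: (48.538,88.753) -> (37.211,96.982) [heading=144, draw]
    FD 2: (37.211,96.982) -> (35.593,98.158) [heading=144, draw]
  ]
]
RT 108: heading 144 -> 36
FD 8: (35.593,98.158) -> (42.065,102.86) [heading=36, draw]
BK 9.6: (42.065,102.86) -> (34.299,97.217) [heading=36, draw]
LT 255: heading 36 -> 291
Final: pos=(34.299,97.217), heading=291, 27 segment(s) drawn
Segments drawn: 27

Answer: 27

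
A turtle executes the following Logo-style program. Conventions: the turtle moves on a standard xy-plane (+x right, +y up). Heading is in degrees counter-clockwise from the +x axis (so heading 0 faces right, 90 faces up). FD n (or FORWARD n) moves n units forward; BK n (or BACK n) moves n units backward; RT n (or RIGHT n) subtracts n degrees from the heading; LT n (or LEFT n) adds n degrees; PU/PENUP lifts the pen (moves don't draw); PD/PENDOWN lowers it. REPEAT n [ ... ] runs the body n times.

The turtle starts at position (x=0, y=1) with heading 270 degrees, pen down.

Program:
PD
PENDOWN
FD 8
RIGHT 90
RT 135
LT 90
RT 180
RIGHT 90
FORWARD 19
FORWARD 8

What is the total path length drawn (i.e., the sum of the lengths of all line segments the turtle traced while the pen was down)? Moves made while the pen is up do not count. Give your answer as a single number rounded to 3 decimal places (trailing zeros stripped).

Executing turtle program step by step:
Start: pos=(0,1), heading=270, pen down
PD: pen down
PD: pen down
FD 8: (0,1) -> (0,-7) [heading=270, draw]
RT 90: heading 270 -> 180
RT 135: heading 180 -> 45
LT 90: heading 45 -> 135
RT 180: heading 135 -> 315
RT 90: heading 315 -> 225
FD 19: (0,-7) -> (-13.435,-20.435) [heading=225, draw]
FD 8: (-13.435,-20.435) -> (-19.092,-26.092) [heading=225, draw]
Final: pos=(-19.092,-26.092), heading=225, 3 segment(s) drawn

Segment lengths:
  seg 1: (0,1) -> (0,-7), length = 8
  seg 2: (0,-7) -> (-13.435,-20.435), length = 19
  seg 3: (-13.435,-20.435) -> (-19.092,-26.092), length = 8
Total = 35

Answer: 35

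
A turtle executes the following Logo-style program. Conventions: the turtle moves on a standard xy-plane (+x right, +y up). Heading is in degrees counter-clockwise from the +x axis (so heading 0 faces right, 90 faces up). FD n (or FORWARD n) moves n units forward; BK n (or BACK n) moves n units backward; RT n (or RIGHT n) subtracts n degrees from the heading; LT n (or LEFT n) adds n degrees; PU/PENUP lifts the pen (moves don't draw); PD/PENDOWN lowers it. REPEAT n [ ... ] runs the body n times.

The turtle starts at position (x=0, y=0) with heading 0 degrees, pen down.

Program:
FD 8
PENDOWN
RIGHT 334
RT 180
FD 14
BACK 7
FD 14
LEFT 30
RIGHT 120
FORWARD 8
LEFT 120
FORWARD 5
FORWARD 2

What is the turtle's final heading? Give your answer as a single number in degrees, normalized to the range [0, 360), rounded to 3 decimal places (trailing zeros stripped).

Executing turtle program step by step:
Start: pos=(0,0), heading=0, pen down
FD 8: (0,0) -> (8,0) [heading=0, draw]
PD: pen down
RT 334: heading 0 -> 26
RT 180: heading 26 -> 206
FD 14: (8,0) -> (-4.583,-6.137) [heading=206, draw]
BK 7: (-4.583,-6.137) -> (1.708,-3.069) [heading=206, draw]
FD 14: (1.708,-3.069) -> (-10.875,-9.206) [heading=206, draw]
LT 30: heading 206 -> 236
RT 120: heading 236 -> 116
FD 8: (-10.875,-9.206) -> (-14.382,-2.015) [heading=116, draw]
LT 120: heading 116 -> 236
FD 5: (-14.382,-2.015) -> (-17.178,-6.161) [heading=236, draw]
FD 2: (-17.178,-6.161) -> (-18.296,-7.819) [heading=236, draw]
Final: pos=(-18.296,-7.819), heading=236, 7 segment(s) drawn

Answer: 236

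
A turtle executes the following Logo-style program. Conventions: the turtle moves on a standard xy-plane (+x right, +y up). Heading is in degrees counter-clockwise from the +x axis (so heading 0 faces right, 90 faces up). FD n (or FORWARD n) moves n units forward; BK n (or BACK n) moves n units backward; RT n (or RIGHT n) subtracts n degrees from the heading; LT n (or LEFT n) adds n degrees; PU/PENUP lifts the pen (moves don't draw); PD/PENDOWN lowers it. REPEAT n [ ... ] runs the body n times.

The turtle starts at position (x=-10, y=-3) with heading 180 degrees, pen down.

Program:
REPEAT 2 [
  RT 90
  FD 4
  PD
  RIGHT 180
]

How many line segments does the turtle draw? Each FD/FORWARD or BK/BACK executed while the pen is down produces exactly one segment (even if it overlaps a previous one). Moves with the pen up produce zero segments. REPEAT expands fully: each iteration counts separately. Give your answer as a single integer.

Executing turtle program step by step:
Start: pos=(-10,-3), heading=180, pen down
REPEAT 2 [
  -- iteration 1/2 --
  RT 90: heading 180 -> 90
  FD 4: (-10,-3) -> (-10,1) [heading=90, draw]
  PD: pen down
  RT 180: heading 90 -> 270
  -- iteration 2/2 --
  RT 90: heading 270 -> 180
  FD 4: (-10,1) -> (-14,1) [heading=180, draw]
  PD: pen down
  RT 180: heading 180 -> 0
]
Final: pos=(-14,1), heading=0, 2 segment(s) drawn
Segments drawn: 2

Answer: 2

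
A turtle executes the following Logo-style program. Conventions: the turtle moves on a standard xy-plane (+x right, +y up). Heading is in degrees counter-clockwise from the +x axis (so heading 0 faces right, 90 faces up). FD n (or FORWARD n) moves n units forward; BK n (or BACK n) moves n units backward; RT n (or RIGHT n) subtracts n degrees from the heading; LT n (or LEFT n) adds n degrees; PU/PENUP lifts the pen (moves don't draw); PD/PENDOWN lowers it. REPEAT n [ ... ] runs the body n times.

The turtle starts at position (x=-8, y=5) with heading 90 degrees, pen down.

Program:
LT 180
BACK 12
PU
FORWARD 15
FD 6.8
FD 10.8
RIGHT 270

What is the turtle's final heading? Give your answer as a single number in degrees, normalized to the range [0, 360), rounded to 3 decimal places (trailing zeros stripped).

Answer: 0

Derivation:
Executing turtle program step by step:
Start: pos=(-8,5), heading=90, pen down
LT 180: heading 90 -> 270
BK 12: (-8,5) -> (-8,17) [heading=270, draw]
PU: pen up
FD 15: (-8,17) -> (-8,2) [heading=270, move]
FD 6.8: (-8,2) -> (-8,-4.8) [heading=270, move]
FD 10.8: (-8,-4.8) -> (-8,-15.6) [heading=270, move]
RT 270: heading 270 -> 0
Final: pos=(-8,-15.6), heading=0, 1 segment(s) drawn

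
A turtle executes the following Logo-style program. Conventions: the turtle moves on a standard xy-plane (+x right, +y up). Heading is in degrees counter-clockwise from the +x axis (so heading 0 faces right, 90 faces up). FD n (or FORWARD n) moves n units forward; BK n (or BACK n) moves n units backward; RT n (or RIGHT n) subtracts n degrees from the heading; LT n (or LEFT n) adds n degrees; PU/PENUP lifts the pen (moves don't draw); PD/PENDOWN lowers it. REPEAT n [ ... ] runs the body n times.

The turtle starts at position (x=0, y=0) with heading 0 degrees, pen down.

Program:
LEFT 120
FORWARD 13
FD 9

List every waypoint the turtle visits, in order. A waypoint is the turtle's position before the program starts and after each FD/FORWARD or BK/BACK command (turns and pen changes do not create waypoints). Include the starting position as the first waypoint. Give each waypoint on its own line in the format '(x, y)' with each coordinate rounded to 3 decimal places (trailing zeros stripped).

Answer: (0, 0)
(-6.5, 11.258)
(-11, 19.053)

Derivation:
Executing turtle program step by step:
Start: pos=(0,0), heading=0, pen down
LT 120: heading 0 -> 120
FD 13: (0,0) -> (-6.5,11.258) [heading=120, draw]
FD 9: (-6.5,11.258) -> (-11,19.053) [heading=120, draw]
Final: pos=(-11,19.053), heading=120, 2 segment(s) drawn
Waypoints (3 total):
(0, 0)
(-6.5, 11.258)
(-11, 19.053)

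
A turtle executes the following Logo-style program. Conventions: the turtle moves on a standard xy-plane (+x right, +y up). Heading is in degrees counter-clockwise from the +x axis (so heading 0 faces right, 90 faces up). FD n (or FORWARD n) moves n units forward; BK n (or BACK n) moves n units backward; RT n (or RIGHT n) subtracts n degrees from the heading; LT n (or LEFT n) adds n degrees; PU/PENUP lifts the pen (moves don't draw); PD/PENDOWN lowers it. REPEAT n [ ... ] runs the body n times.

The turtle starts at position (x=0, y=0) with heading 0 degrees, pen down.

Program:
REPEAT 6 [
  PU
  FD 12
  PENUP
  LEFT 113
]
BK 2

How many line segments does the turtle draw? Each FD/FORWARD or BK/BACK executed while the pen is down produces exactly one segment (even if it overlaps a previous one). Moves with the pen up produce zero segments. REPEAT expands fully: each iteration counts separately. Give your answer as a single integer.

Answer: 0

Derivation:
Executing turtle program step by step:
Start: pos=(0,0), heading=0, pen down
REPEAT 6 [
  -- iteration 1/6 --
  PU: pen up
  FD 12: (0,0) -> (12,0) [heading=0, move]
  PU: pen up
  LT 113: heading 0 -> 113
  -- iteration 2/6 --
  PU: pen up
  FD 12: (12,0) -> (7.311,11.046) [heading=113, move]
  PU: pen up
  LT 113: heading 113 -> 226
  -- iteration 3/6 --
  PU: pen up
  FD 12: (7.311,11.046) -> (-1.025,2.414) [heading=226, move]
  PU: pen up
  LT 113: heading 226 -> 339
  -- iteration 4/6 --
  PU: pen up
  FD 12: (-1.025,2.414) -> (10.178,-1.886) [heading=339, move]
  PU: pen up
  LT 113: heading 339 -> 92
  -- iteration 5/6 --
  PU: pen up
  FD 12: (10.178,-1.886) -> (9.759,10.106) [heading=92, move]
  PU: pen up
  LT 113: heading 92 -> 205
  -- iteration 6/6 --
  PU: pen up
  FD 12: (9.759,10.106) -> (-1.116,5.035) [heading=205, move]
  PU: pen up
  LT 113: heading 205 -> 318
]
BK 2: (-1.116,5.035) -> (-2.602,6.373) [heading=318, move]
Final: pos=(-2.602,6.373), heading=318, 0 segment(s) drawn
Segments drawn: 0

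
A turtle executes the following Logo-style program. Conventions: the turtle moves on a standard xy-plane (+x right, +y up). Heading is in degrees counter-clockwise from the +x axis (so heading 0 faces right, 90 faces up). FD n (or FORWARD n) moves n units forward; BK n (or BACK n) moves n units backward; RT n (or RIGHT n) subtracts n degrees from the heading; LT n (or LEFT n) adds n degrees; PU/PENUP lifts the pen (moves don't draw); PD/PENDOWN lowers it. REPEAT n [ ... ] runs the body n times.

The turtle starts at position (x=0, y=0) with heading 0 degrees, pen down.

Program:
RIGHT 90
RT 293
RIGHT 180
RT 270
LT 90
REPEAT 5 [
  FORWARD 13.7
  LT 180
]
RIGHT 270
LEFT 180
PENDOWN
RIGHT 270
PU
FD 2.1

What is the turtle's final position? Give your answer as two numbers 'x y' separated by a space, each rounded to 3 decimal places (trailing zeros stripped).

Executing turtle program step by step:
Start: pos=(0,0), heading=0, pen down
RT 90: heading 0 -> 270
RT 293: heading 270 -> 337
RT 180: heading 337 -> 157
RT 270: heading 157 -> 247
LT 90: heading 247 -> 337
REPEAT 5 [
  -- iteration 1/5 --
  FD 13.7: (0,0) -> (12.611,-5.353) [heading=337, draw]
  LT 180: heading 337 -> 157
  -- iteration 2/5 --
  FD 13.7: (12.611,-5.353) -> (0,0) [heading=157, draw]
  LT 180: heading 157 -> 337
  -- iteration 3/5 --
  FD 13.7: (0,0) -> (12.611,-5.353) [heading=337, draw]
  LT 180: heading 337 -> 157
  -- iteration 4/5 --
  FD 13.7: (12.611,-5.353) -> (0,0) [heading=157, draw]
  LT 180: heading 157 -> 337
  -- iteration 5/5 --
  FD 13.7: (0,0) -> (12.611,-5.353) [heading=337, draw]
  LT 180: heading 337 -> 157
]
RT 270: heading 157 -> 247
LT 180: heading 247 -> 67
PD: pen down
RT 270: heading 67 -> 157
PU: pen up
FD 2.1: (12.611,-5.353) -> (10.678,-4.532) [heading=157, move]
Final: pos=(10.678,-4.532), heading=157, 5 segment(s) drawn

Answer: 10.678 -4.532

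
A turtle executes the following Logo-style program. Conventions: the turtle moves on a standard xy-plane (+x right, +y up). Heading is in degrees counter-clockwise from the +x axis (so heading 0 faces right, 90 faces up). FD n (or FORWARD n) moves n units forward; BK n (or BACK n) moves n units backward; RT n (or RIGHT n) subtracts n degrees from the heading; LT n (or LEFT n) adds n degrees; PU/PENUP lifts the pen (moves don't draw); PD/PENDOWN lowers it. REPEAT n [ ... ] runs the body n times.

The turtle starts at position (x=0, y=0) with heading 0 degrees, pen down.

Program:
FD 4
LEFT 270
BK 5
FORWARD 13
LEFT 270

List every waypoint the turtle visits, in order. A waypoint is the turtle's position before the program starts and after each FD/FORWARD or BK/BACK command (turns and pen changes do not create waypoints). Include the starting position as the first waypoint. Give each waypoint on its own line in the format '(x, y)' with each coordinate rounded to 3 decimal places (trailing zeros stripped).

Answer: (0, 0)
(4, 0)
(4, 5)
(4, -8)

Derivation:
Executing turtle program step by step:
Start: pos=(0,0), heading=0, pen down
FD 4: (0,0) -> (4,0) [heading=0, draw]
LT 270: heading 0 -> 270
BK 5: (4,0) -> (4,5) [heading=270, draw]
FD 13: (4,5) -> (4,-8) [heading=270, draw]
LT 270: heading 270 -> 180
Final: pos=(4,-8), heading=180, 3 segment(s) drawn
Waypoints (4 total):
(0, 0)
(4, 0)
(4, 5)
(4, -8)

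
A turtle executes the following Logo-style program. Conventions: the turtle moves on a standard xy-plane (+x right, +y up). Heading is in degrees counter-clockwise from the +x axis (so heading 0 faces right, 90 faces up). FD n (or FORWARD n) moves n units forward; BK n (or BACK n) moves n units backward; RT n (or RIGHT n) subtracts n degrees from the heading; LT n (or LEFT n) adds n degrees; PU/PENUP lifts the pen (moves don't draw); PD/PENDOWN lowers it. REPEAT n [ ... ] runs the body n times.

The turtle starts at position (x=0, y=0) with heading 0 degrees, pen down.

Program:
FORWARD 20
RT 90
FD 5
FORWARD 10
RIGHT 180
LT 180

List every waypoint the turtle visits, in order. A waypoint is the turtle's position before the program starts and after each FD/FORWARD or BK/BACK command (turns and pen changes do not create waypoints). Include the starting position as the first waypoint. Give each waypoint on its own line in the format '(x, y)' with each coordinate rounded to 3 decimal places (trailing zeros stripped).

Executing turtle program step by step:
Start: pos=(0,0), heading=0, pen down
FD 20: (0,0) -> (20,0) [heading=0, draw]
RT 90: heading 0 -> 270
FD 5: (20,0) -> (20,-5) [heading=270, draw]
FD 10: (20,-5) -> (20,-15) [heading=270, draw]
RT 180: heading 270 -> 90
LT 180: heading 90 -> 270
Final: pos=(20,-15), heading=270, 3 segment(s) drawn
Waypoints (4 total):
(0, 0)
(20, 0)
(20, -5)
(20, -15)

Answer: (0, 0)
(20, 0)
(20, -5)
(20, -15)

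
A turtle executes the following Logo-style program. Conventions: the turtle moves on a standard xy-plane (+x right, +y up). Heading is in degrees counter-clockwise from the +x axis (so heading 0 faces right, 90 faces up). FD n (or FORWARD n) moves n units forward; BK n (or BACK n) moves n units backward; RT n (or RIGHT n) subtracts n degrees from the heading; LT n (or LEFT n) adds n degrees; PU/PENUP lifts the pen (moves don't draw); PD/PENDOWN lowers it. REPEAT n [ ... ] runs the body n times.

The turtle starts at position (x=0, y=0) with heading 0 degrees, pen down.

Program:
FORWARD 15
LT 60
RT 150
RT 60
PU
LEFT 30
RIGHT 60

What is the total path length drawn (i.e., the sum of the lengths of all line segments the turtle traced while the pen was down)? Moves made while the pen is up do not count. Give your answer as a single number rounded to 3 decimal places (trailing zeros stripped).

Executing turtle program step by step:
Start: pos=(0,0), heading=0, pen down
FD 15: (0,0) -> (15,0) [heading=0, draw]
LT 60: heading 0 -> 60
RT 150: heading 60 -> 270
RT 60: heading 270 -> 210
PU: pen up
LT 30: heading 210 -> 240
RT 60: heading 240 -> 180
Final: pos=(15,0), heading=180, 1 segment(s) drawn

Segment lengths:
  seg 1: (0,0) -> (15,0), length = 15
Total = 15

Answer: 15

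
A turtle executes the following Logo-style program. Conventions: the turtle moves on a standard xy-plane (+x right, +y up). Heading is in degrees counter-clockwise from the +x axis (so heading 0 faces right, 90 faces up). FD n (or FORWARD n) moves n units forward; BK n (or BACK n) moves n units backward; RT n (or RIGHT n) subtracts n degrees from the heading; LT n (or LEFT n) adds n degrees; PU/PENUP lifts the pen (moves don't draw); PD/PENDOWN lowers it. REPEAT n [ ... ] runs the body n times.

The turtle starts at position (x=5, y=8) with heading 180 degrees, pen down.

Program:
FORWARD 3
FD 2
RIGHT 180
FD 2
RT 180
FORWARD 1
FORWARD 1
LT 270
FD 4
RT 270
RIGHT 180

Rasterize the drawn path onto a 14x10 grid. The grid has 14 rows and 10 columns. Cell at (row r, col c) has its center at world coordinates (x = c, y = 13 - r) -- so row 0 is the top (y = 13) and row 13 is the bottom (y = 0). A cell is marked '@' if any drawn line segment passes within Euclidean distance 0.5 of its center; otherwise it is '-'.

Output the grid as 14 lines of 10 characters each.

Segment 0: (5,8) -> (2,8)
Segment 1: (2,8) -> (0,8)
Segment 2: (0,8) -> (2,8)
Segment 3: (2,8) -> (1,8)
Segment 4: (1,8) -> (0,8)
Segment 5: (0,8) -> (0,12)

Answer: ----------
@---------
@---------
@---------
@---------
@@@@@@----
----------
----------
----------
----------
----------
----------
----------
----------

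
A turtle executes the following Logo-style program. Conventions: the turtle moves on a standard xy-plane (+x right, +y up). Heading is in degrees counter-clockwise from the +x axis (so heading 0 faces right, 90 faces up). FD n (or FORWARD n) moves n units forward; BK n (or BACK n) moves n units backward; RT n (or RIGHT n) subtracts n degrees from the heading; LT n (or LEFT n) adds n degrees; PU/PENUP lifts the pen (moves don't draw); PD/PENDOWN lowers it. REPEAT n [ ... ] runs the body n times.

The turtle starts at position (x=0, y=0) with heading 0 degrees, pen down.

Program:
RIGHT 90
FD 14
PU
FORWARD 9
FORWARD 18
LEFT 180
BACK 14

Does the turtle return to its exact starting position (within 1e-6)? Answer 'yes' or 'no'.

Executing turtle program step by step:
Start: pos=(0,0), heading=0, pen down
RT 90: heading 0 -> 270
FD 14: (0,0) -> (0,-14) [heading=270, draw]
PU: pen up
FD 9: (0,-14) -> (0,-23) [heading=270, move]
FD 18: (0,-23) -> (0,-41) [heading=270, move]
LT 180: heading 270 -> 90
BK 14: (0,-41) -> (0,-55) [heading=90, move]
Final: pos=(0,-55), heading=90, 1 segment(s) drawn

Start position: (0, 0)
Final position: (0, -55)
Distance = 55; >= 1e-6 -> NOT closed

Answer: no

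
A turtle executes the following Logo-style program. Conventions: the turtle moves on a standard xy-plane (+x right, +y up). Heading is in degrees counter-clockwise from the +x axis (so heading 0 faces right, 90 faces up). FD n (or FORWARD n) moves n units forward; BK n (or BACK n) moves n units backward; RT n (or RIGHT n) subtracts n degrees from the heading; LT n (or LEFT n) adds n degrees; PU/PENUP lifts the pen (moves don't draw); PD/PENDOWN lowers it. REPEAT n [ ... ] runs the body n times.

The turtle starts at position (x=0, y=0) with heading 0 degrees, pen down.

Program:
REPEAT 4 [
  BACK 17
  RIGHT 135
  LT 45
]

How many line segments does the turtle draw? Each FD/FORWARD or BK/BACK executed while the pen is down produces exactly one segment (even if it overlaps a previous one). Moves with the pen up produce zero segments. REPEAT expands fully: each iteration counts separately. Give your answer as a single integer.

Answer: 4

Derivation:
Executing turtle program step by step:
Start: pos=(0,0), heading=0, pen down
REPEAT 4 [
  -- iteration 1/4 --
  BK 17: (0,0) -> (-17,0) [heading=0, draw]
  RT 135: heading 0 -> 225
  LT 45: heading 225 -> 270
  -- iteration 2/4 --
  BK 17: (-17,0) -> (-17,17) [heading=270, draw]
  RT 135: heading 270 -> 135
  LT 45: heading 135 -> 180
  -- iteration 3/4 --
  BK 17: (-17,17) -> (0,17) [heading=180, draw]
  RT 135: heading 180 -> 45
  LT 45: heading 45 -> 90
  -- iteration 4/4 --
  BK 17: (0,17) -> (0,0) [heading=90, draw]
  RT 135: heading 90 -> 315
  LT 45: heading 315 -> 0
]
Final: pos=(0,0), heading=0, 4 segment(s) drawn
Segments drawn: 4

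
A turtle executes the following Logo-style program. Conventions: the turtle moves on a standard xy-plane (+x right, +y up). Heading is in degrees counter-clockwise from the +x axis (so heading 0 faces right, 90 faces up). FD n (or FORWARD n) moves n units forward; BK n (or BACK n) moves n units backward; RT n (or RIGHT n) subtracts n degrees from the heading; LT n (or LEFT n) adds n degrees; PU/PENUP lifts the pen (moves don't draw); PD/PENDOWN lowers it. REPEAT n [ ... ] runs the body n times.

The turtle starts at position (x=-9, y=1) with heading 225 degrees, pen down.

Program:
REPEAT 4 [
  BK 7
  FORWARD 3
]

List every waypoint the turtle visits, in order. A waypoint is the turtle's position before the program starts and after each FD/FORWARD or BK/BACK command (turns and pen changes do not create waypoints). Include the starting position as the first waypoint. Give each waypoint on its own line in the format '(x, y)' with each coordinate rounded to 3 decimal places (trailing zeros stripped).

Executing turtle program step by step:
Start: pos=(-9,1), heading=225, pen down
REPEAT 4 [
  -- iteration 1/4 --
  BK 7: (-9,1) -> (-4.05,5.95) [heading=225, draw]
  FD 3: (-4.05,5.95) -> (-6.172,3.828) [heading=225, draw]
  -- iteration 2/4 --
  BK 7: (-6.172,3.828) -> (-1.222,8.778) [heading=225, draw]
  FD 3: (-1.222,8.778) -> (-3.343,6.657) [heading=225, draw]
  -- iteration 3/4 --
  BK 7: (-3.343,6.657) -> (1.607,11.607) [heading=225, draw]
  FD 3: (1.607,11.607) -> (-0.515,9.485) [heading=225, draw]
  -- iteration 4/4 --
  BK 7: (-0.515,9.485) -> (4.435,14.435) [heading=225, draw]
  FD 3: (4.435,14.435) -> (2.314,12.314) [heading=225, draw]
]
Final: pos=(2.314,12.314), heading=225, 8 segment(s) drawn
Waypoints (9 total):
(-9, 1)
(-4.05, 5.95)
(-6.172, 3.828)
(-1.222, 8.778)
(-3.343, 6.657)
(1.607, 11.607)
(-0.515, 9.485)
(4.435, 14.435)
(2.314, 12.314)

Answer: (-9, 1)
(-4.05, 5.95)
(-6.172, 3.828)
(-1.222, 8.778)
(-3.343, 6.657)
(1.607, 11.607)
(-0.515, 9.485)
(4.435, 14.435)
(2.314, 12.314)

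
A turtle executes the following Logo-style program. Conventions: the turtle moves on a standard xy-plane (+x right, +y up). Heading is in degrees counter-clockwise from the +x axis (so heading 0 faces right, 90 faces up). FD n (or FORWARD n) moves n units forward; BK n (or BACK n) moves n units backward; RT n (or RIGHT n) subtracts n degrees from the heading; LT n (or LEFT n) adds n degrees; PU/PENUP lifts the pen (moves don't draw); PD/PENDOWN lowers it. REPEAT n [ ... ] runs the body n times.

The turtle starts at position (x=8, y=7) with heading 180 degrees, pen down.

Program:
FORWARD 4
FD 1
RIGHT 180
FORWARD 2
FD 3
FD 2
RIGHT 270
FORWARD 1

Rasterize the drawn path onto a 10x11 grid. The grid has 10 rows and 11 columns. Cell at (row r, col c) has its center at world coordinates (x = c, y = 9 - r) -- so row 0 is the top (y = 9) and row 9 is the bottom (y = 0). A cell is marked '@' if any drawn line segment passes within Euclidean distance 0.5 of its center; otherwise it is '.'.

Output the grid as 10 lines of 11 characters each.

Answer: ...........
..........@
...@@@@@@@@
...........
...........
...........
...........
...........
...........
...........

Derivation:
Segment 0: (8,7) -> (4,7)
Segment 1: (4,7) -> (3,7)
Segment 2: (3,7) -> (5,7)
Segment 3: (5,7) -> (8,7)
Segment 4: (8,7) -> (10,7)
Segment 5: (10,7) -> (10,8)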